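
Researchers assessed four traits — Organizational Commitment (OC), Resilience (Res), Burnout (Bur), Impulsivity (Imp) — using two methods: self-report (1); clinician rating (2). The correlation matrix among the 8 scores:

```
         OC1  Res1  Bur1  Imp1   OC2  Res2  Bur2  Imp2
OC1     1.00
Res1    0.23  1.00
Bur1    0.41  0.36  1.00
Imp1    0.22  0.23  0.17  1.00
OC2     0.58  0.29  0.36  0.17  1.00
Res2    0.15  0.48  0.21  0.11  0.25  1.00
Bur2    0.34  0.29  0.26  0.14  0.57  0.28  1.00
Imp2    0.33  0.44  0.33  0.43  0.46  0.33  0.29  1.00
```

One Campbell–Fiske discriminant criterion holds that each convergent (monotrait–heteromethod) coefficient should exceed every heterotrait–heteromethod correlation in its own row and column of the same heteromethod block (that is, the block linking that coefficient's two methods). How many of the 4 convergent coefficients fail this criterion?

Convergent coefficients and their comparison sets:
OC (methods 1·2): 0.58 vs {0.15, 0.29, 0.34, 0.36, 0.33, 0.17} → pass.
Res (methods 1·2): 0.48 vs {0.29, 0.15, 0.29, 0.21, 0.44, 0.11} → pass.
Bur (methods 1·2): 0.26 vs {0.36, 0.34, 0.21, 0.29, 0.33, 0.14} → fail.
Imp (methods 1·2): 0.43 vs {0.17, 0.33, 0.11, 0.44, 0.14, 0.33} → fail.
2 of 4 fail.

2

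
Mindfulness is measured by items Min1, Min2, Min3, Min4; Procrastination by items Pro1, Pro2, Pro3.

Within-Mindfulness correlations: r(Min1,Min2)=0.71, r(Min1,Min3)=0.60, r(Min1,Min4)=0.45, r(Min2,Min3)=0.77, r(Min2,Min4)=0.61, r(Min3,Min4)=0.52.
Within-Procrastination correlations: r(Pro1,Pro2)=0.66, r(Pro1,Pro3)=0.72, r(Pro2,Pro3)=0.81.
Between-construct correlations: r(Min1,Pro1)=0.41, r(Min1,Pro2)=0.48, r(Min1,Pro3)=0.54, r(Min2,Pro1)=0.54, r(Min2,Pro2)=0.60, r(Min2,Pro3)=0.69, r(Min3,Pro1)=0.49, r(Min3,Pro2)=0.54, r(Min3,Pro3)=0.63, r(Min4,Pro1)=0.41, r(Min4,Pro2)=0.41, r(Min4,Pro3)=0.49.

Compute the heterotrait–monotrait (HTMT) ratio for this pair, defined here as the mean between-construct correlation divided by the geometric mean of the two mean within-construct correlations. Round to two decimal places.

Mean heterotrait r = 6.23/12 = 0.5192.
Mean within-Min = 3.66/6 = 0.6100; mean within-Pro = 2.19/3 = 0.7300.
Geometric mean = √(0.6100 × 0.7300) = 0.6673.
HTMT = 0.5192 / 0.6673 = 0.78.

0.78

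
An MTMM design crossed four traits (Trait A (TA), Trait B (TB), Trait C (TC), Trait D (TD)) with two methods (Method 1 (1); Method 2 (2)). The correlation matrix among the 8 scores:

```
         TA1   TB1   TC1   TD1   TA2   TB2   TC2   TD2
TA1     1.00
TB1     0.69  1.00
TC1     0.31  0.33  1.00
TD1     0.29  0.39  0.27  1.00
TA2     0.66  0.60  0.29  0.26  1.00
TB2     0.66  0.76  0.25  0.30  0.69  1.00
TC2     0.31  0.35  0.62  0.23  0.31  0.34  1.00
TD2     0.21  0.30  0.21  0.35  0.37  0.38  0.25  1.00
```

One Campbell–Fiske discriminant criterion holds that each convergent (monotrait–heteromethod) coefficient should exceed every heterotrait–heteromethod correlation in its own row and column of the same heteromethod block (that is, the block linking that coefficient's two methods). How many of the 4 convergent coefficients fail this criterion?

1

Each convergent coefficient versus the relevant comparison correlations:
TA (methods 1·2): 0.66 vs {0.66, 0.60, 0.31, 0.29, 0.21, 0.26} → fail.
TB (methods 1·2): 0.76 vs {0.60, 0.66, 0.35, 0.25, 0.30, 0.30} → pass.
TC (methods 1·2): 0.62 vs {0.29, 0.31, 0.25, 0.35, 0.21, 0.23} → pass.
TD (methods 1·2): 0.35 vs {0.26, 0.21, 0.30, 0.30, 0.23, 0.21} → pass.
1 of 4 fail.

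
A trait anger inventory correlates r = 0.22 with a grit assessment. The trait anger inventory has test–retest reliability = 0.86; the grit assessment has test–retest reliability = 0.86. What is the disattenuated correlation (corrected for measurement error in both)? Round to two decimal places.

0.26

r_true = r_obs / √(r_xx · r_yy) = 0.22 / √(0.86 × 0.86) = 0.22 / √0.7396 = 0.22 / 0.8600 ≈ 0.26.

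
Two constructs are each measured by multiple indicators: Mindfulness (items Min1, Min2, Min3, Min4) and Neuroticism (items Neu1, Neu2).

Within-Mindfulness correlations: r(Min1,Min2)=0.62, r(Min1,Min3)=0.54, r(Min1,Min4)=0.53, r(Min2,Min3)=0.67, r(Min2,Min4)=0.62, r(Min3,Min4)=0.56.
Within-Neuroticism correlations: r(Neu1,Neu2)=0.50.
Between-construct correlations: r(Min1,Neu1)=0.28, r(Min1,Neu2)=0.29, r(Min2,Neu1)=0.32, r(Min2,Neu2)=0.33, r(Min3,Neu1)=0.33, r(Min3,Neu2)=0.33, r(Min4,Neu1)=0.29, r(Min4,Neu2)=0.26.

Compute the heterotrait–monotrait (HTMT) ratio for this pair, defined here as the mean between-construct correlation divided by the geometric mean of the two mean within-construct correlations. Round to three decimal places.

0.559

Mean heterotrait r = 2.43/8 = 0.3038.
Mean within-Min = 3.54/6 = 0.5900; mean within-Neu = 0.50/1 = 0.5000.
Geometric mean = √(0.5900 × 0.5000) = 0.5431.
HTMT = 0.3038 / 0.5431 = 0.559.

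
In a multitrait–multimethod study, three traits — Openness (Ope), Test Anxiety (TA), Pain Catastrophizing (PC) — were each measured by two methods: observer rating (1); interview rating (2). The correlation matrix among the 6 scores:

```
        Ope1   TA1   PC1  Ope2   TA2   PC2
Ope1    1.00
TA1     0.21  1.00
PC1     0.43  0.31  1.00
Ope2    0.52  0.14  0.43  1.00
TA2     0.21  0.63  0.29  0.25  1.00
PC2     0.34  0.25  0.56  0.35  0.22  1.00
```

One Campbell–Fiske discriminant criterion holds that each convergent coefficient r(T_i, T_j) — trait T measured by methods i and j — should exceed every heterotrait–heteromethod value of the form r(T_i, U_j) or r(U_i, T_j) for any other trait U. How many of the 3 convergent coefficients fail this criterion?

0

Each convergent coefficient versus the relevant comparison correlations:
Ope (methods 1·2): 0.52 vs {0.21, 0.14, 0.34, 0.43} → pass.
TA (methods 1·2): 0.63 vs {0.14, 0.21, 0.25, 0.29} → pass.
PC (methods 1·2): 0.56 vs {0.43, 0.34, 0.29, 0.25} → pass.
0 of 3 fail.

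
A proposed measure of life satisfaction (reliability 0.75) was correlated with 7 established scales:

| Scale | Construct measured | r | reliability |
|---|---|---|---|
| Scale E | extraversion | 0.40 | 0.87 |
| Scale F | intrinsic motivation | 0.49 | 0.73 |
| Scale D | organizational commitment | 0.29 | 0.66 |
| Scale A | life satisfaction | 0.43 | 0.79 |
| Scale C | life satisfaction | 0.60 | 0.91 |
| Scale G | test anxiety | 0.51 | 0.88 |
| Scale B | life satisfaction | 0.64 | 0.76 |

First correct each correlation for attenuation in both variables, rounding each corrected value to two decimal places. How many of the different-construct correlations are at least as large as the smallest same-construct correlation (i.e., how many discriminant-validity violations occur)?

Disattenuated r (r / √(r_scale · r_new)):
  Scale E (disc): 0.40 / √(0.87·0.75) = 0.50
  Scale F (disc): 0.49 / √(0.73·0.75) = 0.66
  Scale D (disc): 0.29 / √(0.66·0.75) = 0.41
  Scale A (conv): 0.43 / √(0.79·0.75) = 0.56
  Scale C (conv): 0.60 / √(0.91·0.75) = 0.73
  Scale G (disc): 0.51 / √(0.88·0.75) = 0.63
  Scale B (conv): 0.64 / √(0.76·0.75) = 0.85
Smallest convergent = 0.56. Discriminant values: 0.50, 0.66, 0.41, 0.63; count ≥ 0.56 → 2.

2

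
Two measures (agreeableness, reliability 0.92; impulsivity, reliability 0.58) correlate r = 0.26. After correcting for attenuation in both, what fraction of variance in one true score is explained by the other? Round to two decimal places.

0.13

Disattenuated r = 0.26 / √(0.92 × 0.58) = 0.26 / 0.7305 = 0.3559.
Shared true-score variance = 0.3559² = 0.1267 ≈ 0.13.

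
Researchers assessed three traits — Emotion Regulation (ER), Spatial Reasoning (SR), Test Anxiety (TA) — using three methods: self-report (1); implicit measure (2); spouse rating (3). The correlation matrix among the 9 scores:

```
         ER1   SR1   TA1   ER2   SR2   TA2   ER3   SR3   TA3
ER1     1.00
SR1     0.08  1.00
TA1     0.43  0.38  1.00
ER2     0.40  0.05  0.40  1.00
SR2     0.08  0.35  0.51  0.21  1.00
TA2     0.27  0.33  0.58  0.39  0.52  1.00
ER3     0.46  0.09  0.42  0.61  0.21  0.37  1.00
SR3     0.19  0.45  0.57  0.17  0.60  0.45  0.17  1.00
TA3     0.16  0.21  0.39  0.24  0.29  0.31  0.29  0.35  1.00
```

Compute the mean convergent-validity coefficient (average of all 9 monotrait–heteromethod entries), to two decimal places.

0.46

Convergent values: 0.40, 0.46, 0.61, 0.35, 0.45, 0.60, 0.58, 0.39, 0.31; mean = 4.15/9 = 0.46.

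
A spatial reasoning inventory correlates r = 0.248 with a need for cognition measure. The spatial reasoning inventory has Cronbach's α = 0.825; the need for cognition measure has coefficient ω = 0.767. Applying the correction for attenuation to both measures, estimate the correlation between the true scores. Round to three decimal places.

r_true = r_obs / √(r_xx · r_yy) = 0.248 / √(0.825 × 0.767) = 0.248 / √0.632775 = 0.248 / 0.7955 ≈ 0.312.

0.312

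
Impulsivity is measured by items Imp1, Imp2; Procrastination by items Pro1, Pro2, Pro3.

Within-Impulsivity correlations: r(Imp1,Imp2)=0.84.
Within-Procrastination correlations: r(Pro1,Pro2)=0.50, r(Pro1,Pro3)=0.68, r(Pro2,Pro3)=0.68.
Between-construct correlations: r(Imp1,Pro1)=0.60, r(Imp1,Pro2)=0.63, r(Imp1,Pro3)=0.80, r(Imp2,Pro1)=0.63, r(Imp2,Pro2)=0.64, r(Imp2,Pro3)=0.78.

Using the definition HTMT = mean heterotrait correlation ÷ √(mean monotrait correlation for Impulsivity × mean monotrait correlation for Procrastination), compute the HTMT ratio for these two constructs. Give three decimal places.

Mean heterotrait r = 4.08/6 = 0.6800.
Mean within-Imp = 0.84/1 = 0.8400; mean within-Pro = 1.86/3 = 0.6200.
Geometric mean = √(0.8400 × 0.6200) = 0.7217.
HTMT = 0.6800 / 0.7217 = 0.942.

0.942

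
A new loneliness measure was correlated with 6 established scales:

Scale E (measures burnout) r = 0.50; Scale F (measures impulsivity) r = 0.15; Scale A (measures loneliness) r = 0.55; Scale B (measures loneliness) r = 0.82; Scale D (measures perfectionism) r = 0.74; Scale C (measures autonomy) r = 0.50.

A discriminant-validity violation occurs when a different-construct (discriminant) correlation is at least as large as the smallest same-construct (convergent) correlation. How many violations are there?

Convergent (same construct = loneliness): Scale A, Scale B.
Smallest convergent = 0.55. Discriminant values: 0.50, 0.15, 0.74, 0.50; count ≥ 0.55 → 1.

1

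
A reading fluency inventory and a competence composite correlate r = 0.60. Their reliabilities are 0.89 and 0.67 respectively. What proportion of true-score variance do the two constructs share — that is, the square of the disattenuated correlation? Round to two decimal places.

0.60

Disattenuated r = 0.60 / √(0.89 × 0.67) = 0.60 / 0.7722 = 0.7770.
Shared true-score variance = 0.7770² = 0.6037 ≈ 0.60.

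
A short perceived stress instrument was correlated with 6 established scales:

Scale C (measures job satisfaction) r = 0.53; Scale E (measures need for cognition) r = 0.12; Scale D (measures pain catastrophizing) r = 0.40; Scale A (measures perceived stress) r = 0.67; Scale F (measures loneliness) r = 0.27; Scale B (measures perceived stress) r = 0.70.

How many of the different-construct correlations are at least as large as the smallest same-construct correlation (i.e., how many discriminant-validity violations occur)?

0

Convergent (same construct = perceived stress): Scale A, Scale B.
Smallest convergent = 0.67. Discriminant values: 0.53, 0.12, 0.40, 0.27; count ≥ 0.67 → 0.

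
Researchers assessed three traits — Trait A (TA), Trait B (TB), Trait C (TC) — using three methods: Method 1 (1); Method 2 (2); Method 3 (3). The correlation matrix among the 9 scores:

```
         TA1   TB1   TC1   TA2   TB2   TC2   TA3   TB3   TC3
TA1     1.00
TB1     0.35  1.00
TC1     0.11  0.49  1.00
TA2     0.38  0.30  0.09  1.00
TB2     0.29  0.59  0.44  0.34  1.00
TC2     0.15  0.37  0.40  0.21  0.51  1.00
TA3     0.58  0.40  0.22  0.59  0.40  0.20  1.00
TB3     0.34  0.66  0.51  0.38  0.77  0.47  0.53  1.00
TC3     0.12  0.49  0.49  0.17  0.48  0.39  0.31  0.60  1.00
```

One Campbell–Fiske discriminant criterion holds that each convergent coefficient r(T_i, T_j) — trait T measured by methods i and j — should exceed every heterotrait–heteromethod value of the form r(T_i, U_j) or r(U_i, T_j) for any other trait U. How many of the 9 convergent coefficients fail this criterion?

Convergent coefficients and their comparison sets:
TA (methods 1·2): 0.38 vs {0.29, 0.30, 0.15, 0.09} → pass.
TA (methods 1·3): 0.58 vs {0.34, 0.40, 0.12, 0.22} → pass.
TA (methods 2·3): 0.59 vs {0.38, 0.40, 0.17, 0.20} → pass.
TB (methods 1·2): 0.59 vs {0.30, 0.29, 0.37, 0.44} → pass.
TB (methods 1·3): 0.66 vs {0.40, 0.34, 0.49, 0.51} → pass.
TB (methods 2·3): 0.77 vs {0.40, 0.38, 0.48, 0.47} → pass.
TC (methods 1·2): 0.40 vs {0.09, 0.15, 0.44, 0.37} → fail.
TC (methods 1·3): 0.49 vs {0.22, 0.12, 0.51, 0.49} → fail.
TC (methods 2·3): 0.39 vs {0.20, 0.17, 0.47, 0.48} → fail.
3 of 9 fail.

3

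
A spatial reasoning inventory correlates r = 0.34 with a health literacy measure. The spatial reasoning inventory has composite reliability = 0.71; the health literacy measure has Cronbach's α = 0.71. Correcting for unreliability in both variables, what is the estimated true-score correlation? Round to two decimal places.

r_true = r_obs / √(r_xx · r_yy) = 0.34 / √(0.71 × 0.71) = 0.34 / √0.5041 = 0.34 / 0.7100 ≈ 0.48.

0.48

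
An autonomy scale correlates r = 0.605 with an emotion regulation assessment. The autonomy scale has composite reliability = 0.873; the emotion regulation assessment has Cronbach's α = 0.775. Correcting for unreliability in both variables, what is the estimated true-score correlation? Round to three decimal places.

0.736

r_true = r_obs / √(r_xx · r_yy) = 0.605 / √(0.873 × 0.775) = 0.605 / √0.676575 = 0.605 / 0.8225 ≈ 0.736.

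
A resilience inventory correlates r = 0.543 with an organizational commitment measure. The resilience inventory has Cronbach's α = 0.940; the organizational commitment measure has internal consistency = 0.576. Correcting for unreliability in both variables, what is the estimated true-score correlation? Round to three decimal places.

r_true = r_obs / √(r_xx · r_yy) = 0.543 / √(0.940 × 0.576) = 0.543 / √0.541440 = 0.543 / 0.7358 ≈ 0.738.

0.738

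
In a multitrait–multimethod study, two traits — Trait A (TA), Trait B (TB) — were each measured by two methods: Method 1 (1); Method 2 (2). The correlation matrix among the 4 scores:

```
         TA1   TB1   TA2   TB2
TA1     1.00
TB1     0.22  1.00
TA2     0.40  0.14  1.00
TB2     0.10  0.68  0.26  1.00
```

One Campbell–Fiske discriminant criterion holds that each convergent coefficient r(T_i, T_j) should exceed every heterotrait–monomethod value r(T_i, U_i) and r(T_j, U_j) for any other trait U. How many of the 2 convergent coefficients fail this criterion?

0

Convergent coefficients and their comparison sets:
TA (methods 1·2): 0.40 vs {0.22, 0.26} → pass.
TB (methods 1·2): 0.68 vs {0.22, 0.26} → pass.
0 of 2 fail.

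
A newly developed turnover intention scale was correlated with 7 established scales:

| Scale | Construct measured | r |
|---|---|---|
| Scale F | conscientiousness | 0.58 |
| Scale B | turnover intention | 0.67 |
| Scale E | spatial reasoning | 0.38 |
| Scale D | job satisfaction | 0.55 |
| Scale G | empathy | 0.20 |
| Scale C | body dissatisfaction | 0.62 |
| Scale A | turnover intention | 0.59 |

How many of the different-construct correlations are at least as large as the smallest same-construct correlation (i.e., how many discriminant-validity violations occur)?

Convergent (same construct = turnover intention): Scale B, Scale A.
Smallest convergent = 0.59. Discriminant values: 0.58, 0.38, 0.55, 0.20, 0.62; count ≥ 0.59 → 1.

1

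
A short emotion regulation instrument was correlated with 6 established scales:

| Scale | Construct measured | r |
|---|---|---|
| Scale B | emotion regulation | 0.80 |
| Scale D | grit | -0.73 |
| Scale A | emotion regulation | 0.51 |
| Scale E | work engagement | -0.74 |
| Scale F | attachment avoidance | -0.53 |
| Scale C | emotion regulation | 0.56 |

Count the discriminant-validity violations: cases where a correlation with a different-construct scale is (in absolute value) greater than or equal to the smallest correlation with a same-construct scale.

Convergent (same construct = emotion regulation): Scale B, Scale A, Scale C.
Smallest convergent = 0.51. Discriminant |r|: 0.73, 0.74, 0.53; count ≥ 0.51 → 3.

3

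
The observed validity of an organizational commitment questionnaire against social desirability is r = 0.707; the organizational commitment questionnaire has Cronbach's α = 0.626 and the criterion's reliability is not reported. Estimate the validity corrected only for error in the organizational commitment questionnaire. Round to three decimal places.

Single correction: r_c = r_obs / √r_xx = 0.707 / √0.626 = 0.707 / 0.7912 ≈ 0.894.

0.894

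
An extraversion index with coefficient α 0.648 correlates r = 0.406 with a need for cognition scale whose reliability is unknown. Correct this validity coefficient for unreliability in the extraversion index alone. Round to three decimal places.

Single correction: r_c = r_obs / √r_xx = 0.406 / √0.648 = 0.406 / 0.8050 ≈ 0.504.

0.504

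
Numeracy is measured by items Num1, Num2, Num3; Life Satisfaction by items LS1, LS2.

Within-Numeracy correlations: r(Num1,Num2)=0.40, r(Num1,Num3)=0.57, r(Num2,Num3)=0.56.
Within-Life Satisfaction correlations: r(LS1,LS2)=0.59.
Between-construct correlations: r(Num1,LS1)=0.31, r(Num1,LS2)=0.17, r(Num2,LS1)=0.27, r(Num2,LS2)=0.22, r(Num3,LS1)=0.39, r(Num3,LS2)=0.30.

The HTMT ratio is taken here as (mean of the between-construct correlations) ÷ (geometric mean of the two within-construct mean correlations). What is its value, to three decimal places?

Between-construct mean = 1.66/6 = 0.2767.
Mean within-Num = 1.53/3 = 0.5100; mean within-LS = 0.59/1 = 0.5900.
Geometric mean = √(0.5100 × 0.5900) = 0.5485.
HTMT = 0.2767 / 0.5485 = 0.504.

0.504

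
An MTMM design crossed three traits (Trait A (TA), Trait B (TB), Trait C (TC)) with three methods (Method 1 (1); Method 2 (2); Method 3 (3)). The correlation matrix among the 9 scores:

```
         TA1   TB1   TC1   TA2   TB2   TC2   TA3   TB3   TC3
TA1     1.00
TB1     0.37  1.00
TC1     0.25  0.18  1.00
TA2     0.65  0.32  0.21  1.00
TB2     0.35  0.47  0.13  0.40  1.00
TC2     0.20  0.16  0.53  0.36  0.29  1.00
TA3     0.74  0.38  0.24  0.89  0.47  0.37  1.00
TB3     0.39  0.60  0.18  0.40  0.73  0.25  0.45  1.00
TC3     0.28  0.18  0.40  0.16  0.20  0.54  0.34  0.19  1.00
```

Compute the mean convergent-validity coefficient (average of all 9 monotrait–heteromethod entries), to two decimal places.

0.62

Convergent values: 0.65, 0.74, 0.89, 0.47, 0.60, 0.73, 0.53, 0.40, 0.54; mean = 5.55/9 = 0.62.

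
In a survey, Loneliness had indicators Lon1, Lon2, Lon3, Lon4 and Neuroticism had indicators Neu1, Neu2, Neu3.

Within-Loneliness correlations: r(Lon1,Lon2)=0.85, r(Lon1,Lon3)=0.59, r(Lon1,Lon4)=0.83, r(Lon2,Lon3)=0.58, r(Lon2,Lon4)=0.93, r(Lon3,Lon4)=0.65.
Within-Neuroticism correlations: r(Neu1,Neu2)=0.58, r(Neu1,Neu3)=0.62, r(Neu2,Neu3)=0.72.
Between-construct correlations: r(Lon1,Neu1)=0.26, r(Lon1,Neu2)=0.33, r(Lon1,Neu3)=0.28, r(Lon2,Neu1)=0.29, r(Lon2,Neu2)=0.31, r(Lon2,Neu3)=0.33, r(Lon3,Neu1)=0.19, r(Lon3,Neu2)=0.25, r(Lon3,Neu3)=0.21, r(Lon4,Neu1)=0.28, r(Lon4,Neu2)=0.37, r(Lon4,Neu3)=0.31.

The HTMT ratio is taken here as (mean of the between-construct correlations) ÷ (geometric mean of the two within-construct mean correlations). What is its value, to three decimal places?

0.413

Between-construct mean = 3.41/12 = 0.2842.
Mean within-Lon = 4.43/6 = 0.7383; mean within-Neu = 1.92/3 = 0.6400.
Geometric mean = √(0.7383 × 0.6400) = 0.6874.
HTMT = 0.2842 / 0.6874 = 0.413.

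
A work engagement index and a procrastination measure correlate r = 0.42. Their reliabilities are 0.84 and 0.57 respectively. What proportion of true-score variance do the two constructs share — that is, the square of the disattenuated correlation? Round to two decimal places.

0.37

Disattenuated r = 0.42 / √(0.84 × 0.57) = 0.42 / 0.6920 = 0.6069.
Shared true-score variance = 0.6069² = 0.3683 ≈ 0.37.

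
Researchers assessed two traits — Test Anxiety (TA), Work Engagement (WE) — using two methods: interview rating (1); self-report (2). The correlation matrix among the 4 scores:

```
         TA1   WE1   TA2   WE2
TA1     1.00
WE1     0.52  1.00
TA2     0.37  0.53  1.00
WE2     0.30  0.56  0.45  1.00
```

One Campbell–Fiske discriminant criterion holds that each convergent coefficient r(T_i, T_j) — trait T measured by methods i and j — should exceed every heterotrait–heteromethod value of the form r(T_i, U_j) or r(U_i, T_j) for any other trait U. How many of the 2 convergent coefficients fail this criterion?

Convergent coefficients and their comparison sets:
TA (methods 1·2): 0.37 vs {0.30, 0.53} → fail.
WE (methods 1·2): 0.56 vs {0.53, 0.30} → pass.
1 of 2 fail.

1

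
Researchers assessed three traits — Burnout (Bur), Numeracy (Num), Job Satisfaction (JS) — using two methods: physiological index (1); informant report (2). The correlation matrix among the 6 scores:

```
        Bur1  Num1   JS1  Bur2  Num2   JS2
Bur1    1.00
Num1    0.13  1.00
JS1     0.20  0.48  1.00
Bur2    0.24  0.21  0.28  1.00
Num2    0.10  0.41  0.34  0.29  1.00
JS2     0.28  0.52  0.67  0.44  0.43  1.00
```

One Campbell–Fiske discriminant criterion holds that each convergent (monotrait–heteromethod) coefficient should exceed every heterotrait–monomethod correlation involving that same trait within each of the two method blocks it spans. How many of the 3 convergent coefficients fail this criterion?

2

Checking each validity diagonal entry against its comparison values:
Bur (methods 1·2): 0.24 vs {0.13, 0.29, 0.20, 0.44} → fail.
Num (methods 1·2): 0.41 vs {0.13, 0.29, 0.48, 0.43} → fail.
JS (methods 1·2): 0.67 vs {0.20, 0.44, 0.48, 0.43} → pass.
2 of 3 fail.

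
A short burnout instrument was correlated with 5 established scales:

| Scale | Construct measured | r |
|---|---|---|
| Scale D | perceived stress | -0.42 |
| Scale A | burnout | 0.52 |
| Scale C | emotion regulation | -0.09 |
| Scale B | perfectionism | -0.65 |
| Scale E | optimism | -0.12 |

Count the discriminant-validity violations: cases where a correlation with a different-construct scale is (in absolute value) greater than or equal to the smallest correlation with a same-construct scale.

1

Convergent (same construct = burnout): Scale A.
Smallest convergent = 0.52. Discriminant |r|: 0.42, 0.09, 0.65, 0.12; count ≥ 0.52 → 1.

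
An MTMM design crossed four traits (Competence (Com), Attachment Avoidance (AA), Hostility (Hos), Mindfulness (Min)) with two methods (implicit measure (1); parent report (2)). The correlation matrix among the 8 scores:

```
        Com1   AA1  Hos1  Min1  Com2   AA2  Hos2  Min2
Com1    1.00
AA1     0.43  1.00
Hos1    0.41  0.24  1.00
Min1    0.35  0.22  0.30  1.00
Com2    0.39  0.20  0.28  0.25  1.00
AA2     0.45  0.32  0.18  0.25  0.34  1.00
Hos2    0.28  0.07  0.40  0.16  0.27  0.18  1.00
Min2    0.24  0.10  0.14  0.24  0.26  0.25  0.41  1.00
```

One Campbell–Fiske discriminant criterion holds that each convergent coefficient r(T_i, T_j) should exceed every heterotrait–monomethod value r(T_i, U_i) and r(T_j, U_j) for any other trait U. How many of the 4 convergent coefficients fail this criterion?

Convergent coefficients and their comparison sets:
Com (methods 1·2): 0.39 vs {0.43, 0.34, 0.41, 0.27, 0.35, 0.26} → fail.
AA (methods 1·2): 0.32 vs {0.43, 0.34, 0.24, 0.18, 0.22, 0.25} → fail.
Hos (methods 1·2): 0.40 vs {0.41, 0.27, 0.24, 0.18, 0.30, 0.41} → fail.
Min (methods 1·2): 0.24 vs {0.35, 0.26, 0.22, 0.25, 0.30, 0.41} → fail.
4 of 4 fail.

4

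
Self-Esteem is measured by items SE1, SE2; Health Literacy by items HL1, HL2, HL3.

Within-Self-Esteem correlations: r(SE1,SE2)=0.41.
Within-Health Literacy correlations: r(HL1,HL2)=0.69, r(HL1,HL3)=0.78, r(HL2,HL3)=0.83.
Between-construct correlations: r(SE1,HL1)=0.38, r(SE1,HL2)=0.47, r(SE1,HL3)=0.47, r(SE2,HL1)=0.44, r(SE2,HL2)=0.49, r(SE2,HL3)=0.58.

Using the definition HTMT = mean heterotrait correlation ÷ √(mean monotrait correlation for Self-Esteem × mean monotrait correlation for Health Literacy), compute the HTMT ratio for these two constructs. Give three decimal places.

0.841

Mean between = 2.83/6 = 0.4717.
Mean within-SE = 0.41/1 = 0.4100; mean within-HL = 2.30/3 = 0.7667.
Geometric mean = √(0.4100 × 0.7667) = 0.5607.
HTMT = 0.4717 / 0.5607 = 0.841.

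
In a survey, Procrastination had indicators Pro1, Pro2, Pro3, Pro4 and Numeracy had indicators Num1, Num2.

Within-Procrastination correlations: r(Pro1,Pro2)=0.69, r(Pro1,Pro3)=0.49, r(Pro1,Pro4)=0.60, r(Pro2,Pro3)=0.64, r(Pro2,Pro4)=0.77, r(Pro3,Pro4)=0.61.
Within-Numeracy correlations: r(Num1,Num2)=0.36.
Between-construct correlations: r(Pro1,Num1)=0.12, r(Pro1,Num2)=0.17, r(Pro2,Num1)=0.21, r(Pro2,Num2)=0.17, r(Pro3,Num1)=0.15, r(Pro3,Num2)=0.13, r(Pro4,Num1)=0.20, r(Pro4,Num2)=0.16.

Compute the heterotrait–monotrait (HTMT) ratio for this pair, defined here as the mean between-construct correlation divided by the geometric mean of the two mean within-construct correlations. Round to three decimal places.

Mean heterotrait r = 1.31/8 = 0.1638.
Mean within-Pro = 3.80/6 = 0.6333; mean within-Num = 0.36/1 = 0.3600.
Geometric mean = √(0.6333 × 0.3600) = 0.4775.
HTMT = 0.1638 / 0.4775 = 0.343.

0.343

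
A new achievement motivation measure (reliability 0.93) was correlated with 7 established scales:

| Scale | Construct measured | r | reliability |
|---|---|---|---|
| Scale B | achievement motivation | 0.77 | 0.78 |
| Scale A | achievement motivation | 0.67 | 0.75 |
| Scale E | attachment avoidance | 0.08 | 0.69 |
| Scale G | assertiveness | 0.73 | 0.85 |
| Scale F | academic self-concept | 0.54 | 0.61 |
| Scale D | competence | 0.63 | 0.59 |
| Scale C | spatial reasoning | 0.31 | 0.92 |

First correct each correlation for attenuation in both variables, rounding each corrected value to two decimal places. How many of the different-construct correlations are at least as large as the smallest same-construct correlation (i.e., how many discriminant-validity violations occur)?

2

Disattenuated r (r / √(r_scale · r_new)):
  Scale B (conv): 0.77 / √(0.78·0.93) = 0.90
  Scale A (conv): 0.67 / √(0.75·0.93) = 0.80
  Scale E (disc): 0.08 / √(0.69·0.93) = 0.10
  Scale G (disc): 0.73 / √(0.85·0.93) = 0.82
  Scale F (disc): 0.54 / √(0.61·0.93) = 0.72
  Scale D (disc): 0.63 / √(0.59·0.93) = 0.85
  Scale C (disc): 0.31 / √(0.92·0.93) = 0.34
Smallest convergent = 0.80. Discriminant values: 0.10, 0.82, 0.72, 0.85, 0.34; count ≥ 0.80 → 2.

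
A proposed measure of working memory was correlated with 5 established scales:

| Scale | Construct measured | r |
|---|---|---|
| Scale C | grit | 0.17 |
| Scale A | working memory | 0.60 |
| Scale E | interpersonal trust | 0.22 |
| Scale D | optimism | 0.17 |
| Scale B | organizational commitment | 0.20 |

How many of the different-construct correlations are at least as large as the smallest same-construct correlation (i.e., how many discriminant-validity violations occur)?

0

Convergent (same construct = working memory): Scale A.
Smallest convergent = 0.60. Discriminant values: 0.17, 0.22, 0.17, 0.20; count ≥ 0.60 → 0.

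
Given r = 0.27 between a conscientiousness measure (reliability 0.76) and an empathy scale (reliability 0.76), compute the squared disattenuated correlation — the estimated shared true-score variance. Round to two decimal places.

0.13

Disattenuated r = 0.27 / √(0.76 × 0.76) = 0.27 / 0.7600 = 0.3553.
Shared true-score variance = 0.3553² = 0.1262 ≈ 0.13.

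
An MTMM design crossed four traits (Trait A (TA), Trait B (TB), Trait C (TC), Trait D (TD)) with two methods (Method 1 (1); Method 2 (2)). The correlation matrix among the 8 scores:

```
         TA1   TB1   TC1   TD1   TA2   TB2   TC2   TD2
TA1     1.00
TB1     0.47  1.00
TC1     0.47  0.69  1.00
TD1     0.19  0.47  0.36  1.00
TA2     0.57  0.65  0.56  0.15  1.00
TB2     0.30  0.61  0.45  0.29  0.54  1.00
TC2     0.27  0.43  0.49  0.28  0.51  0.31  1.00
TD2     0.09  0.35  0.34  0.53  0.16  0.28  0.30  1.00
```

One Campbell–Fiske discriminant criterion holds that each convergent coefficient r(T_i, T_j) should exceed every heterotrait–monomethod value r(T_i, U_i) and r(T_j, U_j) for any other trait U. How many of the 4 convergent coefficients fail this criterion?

Each convergent coefficient versus the relevant comparison correlations:
TA (methods 1·2): 0.57 vs {0.47, 0.54, 0.47, 0.51, 0.19, 0.16} → pass.
TB (methods 1·2): 0.61 vs {0.47, 0.54, 0.69, 0.31, 0.47, 0.28} → fail.
TC (methods 1·2): 0.49 vs {0.47, 0.51, 0.69, 0.31, 0.36, 0.30} → fail.
TD (methods 1·2): 0.53 vs {0.19, 0.16, 0.47, 0.28, 0.36, 0.30} → pass.
2 of 4 fail.

2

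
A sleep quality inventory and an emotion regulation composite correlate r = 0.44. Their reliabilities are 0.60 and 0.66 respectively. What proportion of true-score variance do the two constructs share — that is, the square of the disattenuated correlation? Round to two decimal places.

0.49

Disattenuated r = 0.44 / √(0.60 × 0.66) = 0.44 / 0.6293 = 0.6992.
Shared true-score variance = 0.6992² = 0.4889 ≈ 0.49.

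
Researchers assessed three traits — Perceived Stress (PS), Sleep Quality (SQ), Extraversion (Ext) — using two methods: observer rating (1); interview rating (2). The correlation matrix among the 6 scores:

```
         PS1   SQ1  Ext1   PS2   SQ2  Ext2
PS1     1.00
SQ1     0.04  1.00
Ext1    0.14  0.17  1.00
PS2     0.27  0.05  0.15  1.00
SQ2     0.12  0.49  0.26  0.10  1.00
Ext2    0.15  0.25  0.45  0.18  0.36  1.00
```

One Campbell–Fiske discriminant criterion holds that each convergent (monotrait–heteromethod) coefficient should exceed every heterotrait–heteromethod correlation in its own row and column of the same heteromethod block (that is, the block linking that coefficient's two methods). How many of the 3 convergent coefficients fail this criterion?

Checking each validity diagonal entry against its comparison values:
PS (methods 1·2): 0.27 vs {0.12, 0.05, 0.15, 0.15} → pass.
SQ (methods 1·2): 0.49 vs {0.05, 0.12, 0.25, 0.26} → pass.
Ext (methods 1·2): 0.45 vs {0.15, 0.15, 0.26, 0.25} → pass.
0 of 3 fail.

0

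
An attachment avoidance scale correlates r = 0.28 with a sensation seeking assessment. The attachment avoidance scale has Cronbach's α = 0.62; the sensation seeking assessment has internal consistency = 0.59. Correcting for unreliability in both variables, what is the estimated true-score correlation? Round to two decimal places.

0.46

r_true = r_obs / √(r_xx · r_yy) = 0.28 / √(0.62 × 0.59) = 0.28 / √0.3658 = 0.28 / 0.6048 ≈ 0.46.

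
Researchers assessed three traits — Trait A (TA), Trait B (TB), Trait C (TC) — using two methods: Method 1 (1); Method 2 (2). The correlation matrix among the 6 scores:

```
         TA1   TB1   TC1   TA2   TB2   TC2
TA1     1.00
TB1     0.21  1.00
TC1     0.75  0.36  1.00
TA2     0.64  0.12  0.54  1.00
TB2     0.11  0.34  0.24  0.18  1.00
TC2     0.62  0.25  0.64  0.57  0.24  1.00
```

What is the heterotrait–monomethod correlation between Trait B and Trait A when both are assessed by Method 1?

0.21

Different traits, same method: r(TB1, TA1) = 0.21.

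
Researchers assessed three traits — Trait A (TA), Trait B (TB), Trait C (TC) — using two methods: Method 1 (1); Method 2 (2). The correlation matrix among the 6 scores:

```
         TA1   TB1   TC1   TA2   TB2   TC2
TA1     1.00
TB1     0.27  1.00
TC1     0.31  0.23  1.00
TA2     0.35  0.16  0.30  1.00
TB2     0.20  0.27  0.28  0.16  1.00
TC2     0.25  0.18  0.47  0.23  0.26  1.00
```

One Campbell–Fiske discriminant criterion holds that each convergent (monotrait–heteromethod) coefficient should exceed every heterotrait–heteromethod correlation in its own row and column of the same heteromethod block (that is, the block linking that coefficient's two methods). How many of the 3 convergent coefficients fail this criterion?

1

Each convergent coefficient versus the relevant comparison correlations:
TA (methods 1·2): 0.35 vs {0.20, 0.16, 0.25, 0.30} → pass.
TB (methods 1·2): 0.27 vs {0.16, 0.20, 0.18, 0.28} → fail.
TC (methods 1·2): 0.47 vs {0.30, 0.25, 0.28, 0.18} → pass.
1 of 3 fail.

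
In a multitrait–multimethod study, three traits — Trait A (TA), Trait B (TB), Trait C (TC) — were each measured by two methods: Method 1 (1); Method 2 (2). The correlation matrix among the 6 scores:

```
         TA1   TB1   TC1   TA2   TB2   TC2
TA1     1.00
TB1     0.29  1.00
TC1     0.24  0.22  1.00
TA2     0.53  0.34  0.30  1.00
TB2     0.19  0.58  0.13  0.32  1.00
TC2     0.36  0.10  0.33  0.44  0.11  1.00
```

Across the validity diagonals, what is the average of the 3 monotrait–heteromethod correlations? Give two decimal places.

0.48

Convergent values: 0.53, 0.58, 0.33; mean = 1.44/3 = 0.48.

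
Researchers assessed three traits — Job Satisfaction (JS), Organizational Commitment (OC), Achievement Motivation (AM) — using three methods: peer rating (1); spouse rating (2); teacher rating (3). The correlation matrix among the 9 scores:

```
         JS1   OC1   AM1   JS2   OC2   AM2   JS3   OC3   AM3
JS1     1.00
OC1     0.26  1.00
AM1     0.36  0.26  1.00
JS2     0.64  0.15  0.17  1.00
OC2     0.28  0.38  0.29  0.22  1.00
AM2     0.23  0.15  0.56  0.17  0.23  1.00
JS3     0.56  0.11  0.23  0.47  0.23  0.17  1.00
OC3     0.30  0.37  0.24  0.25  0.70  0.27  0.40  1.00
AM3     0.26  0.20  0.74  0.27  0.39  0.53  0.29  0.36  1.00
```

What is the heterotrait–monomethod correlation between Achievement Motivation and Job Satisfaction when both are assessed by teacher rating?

Different traits, same method: r(AM3, JS3) = 0.29.

0.29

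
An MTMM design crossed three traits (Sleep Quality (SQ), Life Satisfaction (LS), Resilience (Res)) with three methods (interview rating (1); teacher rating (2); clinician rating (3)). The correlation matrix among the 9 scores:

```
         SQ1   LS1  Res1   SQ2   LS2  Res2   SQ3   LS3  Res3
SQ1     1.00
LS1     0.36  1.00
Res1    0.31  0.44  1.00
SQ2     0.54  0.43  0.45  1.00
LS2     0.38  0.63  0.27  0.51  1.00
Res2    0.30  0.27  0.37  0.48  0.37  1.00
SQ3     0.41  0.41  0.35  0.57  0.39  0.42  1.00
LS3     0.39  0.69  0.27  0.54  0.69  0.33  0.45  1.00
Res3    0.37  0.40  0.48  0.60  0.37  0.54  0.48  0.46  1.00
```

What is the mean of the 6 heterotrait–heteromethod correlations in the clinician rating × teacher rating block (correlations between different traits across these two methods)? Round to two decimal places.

0.44

HTHM values (method 3 × method 2): 0.39, 0.42, 0.54, 0.33, 0.60, 0.37; mean = 2.65/6 = 0.44.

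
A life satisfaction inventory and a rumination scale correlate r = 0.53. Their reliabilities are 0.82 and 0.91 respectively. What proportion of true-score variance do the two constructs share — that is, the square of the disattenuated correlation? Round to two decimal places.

Disattenuated r = 0.53 / √(0.82 × 0.91) = 0.53 / 0.8638 = 0.6136.
Shared true-score variance = 0.6136² = 0.3765 ≈ 0.38.

0.38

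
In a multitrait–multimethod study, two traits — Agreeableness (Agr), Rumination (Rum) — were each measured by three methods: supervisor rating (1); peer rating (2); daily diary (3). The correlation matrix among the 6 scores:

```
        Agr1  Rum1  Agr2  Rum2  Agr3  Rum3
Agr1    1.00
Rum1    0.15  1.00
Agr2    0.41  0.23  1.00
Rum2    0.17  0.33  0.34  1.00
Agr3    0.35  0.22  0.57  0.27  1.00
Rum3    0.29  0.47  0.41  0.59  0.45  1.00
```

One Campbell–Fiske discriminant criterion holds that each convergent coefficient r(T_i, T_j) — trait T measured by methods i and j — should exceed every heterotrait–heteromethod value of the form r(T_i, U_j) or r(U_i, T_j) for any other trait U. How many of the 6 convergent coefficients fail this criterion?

0

Each convergent coefficient versus the relevant comparison correlations:
Agr (methods 1·2): 0.41 vs {0.17, 0.23} → pass.
Agr (methods 1·3): 0.35 vs {0.29, 0.22} → pass.
Agr (methods 2·3): 0.57 vs {0.41, 0.27} → pass.
Rum (methods 1·2): 0.33 vs {0.23, 0.17} → pass.
Rum (methods 1·3): 0.47 vs {0.22, 0.29} → pass.
Rum (methods 2·3): 0.59 vs {0.27, 0.41} → pass.
0 of 6 fail.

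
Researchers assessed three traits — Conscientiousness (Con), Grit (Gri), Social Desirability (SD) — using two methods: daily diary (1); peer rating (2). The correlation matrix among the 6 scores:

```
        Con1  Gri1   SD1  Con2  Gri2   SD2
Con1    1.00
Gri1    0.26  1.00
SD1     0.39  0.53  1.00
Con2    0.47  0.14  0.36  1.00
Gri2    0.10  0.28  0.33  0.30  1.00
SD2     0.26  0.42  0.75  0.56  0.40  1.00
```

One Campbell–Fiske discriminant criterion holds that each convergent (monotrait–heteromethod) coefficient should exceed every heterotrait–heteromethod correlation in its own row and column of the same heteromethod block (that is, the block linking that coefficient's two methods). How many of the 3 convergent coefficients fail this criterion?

Checking each validity diagonal entry against its comparison values:
Con (methods 1·2): 0.47 vs {0.10, 0.14, 0.26, 0.36} → pass.
Gri (methods 1·2): 0.28 vs {0.14, 0.10, 0.42, 0.33} → fail.
SD (methods 1·2): 0.75 vs {0.36, 0.26, 0.33, 0.42} → pass.
1 of 3 fail.

1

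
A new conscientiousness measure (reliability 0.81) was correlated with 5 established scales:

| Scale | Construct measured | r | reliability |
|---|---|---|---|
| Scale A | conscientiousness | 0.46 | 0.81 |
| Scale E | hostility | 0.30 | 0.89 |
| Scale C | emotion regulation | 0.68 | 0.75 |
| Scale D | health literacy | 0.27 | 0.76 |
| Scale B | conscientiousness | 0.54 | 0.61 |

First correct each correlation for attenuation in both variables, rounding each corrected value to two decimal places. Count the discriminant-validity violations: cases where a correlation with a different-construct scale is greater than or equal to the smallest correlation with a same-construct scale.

1

Disattenuated r (r / √(r_scale · r_new)):
  Scale A (conv): 0.46 / √(0.81·0.81) = 0.57
  Scale E (disc): 0.30 / √(0.89·0.81) = 0.35
  Scale C (disc): 0.68 / √(0.75·0.81) = 0.87
  Scale D (disc): 0.27 / √(0.76·0.81) = 0.34
  Scale B (conv): 0.54 / √(0.61·0.81) = 0.77
Smallest convergent = 0.57. Discriminant values: 0.35, 0.87, 0.34; count ≥ 0.57 → 1.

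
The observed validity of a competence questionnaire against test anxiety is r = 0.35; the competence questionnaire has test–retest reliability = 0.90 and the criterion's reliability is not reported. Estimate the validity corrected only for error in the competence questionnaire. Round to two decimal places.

Single correction: r_c = r_obs / √r_xx = 0.35 / √0.90 = 0.35 / 0.9487 ≈ 0.37.

0.37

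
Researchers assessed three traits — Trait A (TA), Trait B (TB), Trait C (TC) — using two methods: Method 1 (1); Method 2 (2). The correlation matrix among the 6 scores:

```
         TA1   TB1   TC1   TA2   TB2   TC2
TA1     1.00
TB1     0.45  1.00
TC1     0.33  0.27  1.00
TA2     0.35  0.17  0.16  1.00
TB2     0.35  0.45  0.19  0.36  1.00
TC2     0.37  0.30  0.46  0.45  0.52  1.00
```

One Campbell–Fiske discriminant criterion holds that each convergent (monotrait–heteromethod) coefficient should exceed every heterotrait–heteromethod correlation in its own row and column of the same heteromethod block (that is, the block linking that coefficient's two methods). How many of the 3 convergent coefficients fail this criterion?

1

Convergent coefficients and their comparison sets:
TA (methods 1·2): 0.35 vs {0.35, 0.17, 0.37, 0.16} → fail.
TB (methods 1·2): 0.45 vs {0.17, 0.35, 0.30, 0.19} → pass.
TC (methods 1·2): 0.46 vs {0.16, 0.37, 0.19, 0.30} → pass.
1 of 3 fail.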